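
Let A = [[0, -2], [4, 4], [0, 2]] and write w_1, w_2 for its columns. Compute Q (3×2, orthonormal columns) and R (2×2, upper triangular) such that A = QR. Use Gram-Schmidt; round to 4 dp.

Q = [[0.0000, -0.7071], [1.0000, 0.0000], [0.0000, 0.7071]], R = [[4.0000, 4.0000], [0.0000, 2.8284]]

q_1 = w_1/‖w_1‖ = (0, 4, 0)/4.0000 = (0.0000, 1.0000, 0.0000).
r_{12} = q_1·w_2 = 4.0000.
u_2 = w_2 − 4.0000·q_1 = (-2.0000, 0.0000, 2.0000).
‖u_2‖ = 2.8284, so q_2 = (-0.7071, 0.0000, 0.7071).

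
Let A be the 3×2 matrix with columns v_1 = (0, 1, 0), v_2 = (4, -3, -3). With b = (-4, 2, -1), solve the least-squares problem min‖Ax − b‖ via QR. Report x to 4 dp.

x = (0.4400, -0.5200)

q_1 = v_1/‖v_1‖ = (0, 1, 0)/1.0000 = (0.0000, 1.0000, 0.0000).
r_{12} = q_1·v_2 = -3.0000.
u_2 = v_2 + 3.0000·q_1 = (4.0000, 0.0000, -3.0000).
‖u_2‖ = 5.0000, so q_2 = (0.8000, 0.0000, -0.6000).
Qᵀb = (2.0000, -2.6000).
Back-substitute: x_2 = -2.6000/5.0000 = -0.5200.
x_1 = (2.0000 + 3.0000·(-0.5200))/1.0000 = 0.4400.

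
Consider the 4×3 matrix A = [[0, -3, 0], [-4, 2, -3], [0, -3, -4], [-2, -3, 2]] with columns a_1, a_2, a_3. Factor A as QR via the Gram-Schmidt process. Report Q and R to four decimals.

e_1 = a_1/‖a_1‖ = (0, -4, 0, -2)/4.4721 = (0.0000, -0.8944, 0.0000, -0.4472).
r_{12} = e_1·a_2 = -0.4472.
u_2 = a_2 + 0.4472·e_1 = (-3.0000, 1.6000, -3.0000, -3.2000).
‖u_2‖ = 5.5498, so e_2 = (-0.5406, 0.2883, -0.5406, -0.5766).
r_{13} = e_1·a_3 = 1.7889; r_{23} = e_2·a_3 = 0.1441.
u_3 = a_3 − 1.7889·e_1 − 0.1441·e_2 = (0.0779, -1.4416, -3.9221, 2.8831).
‖u_3‖ = 5.0773, so e_3 = (0.0153, -0.2839, -0.7725, 0.5678).

Q = [[0.0000, -0.5406, 0.0153], [-0.8944, 0.2883, -0.2839], [0.0000, -0.5406, -0.7725], [-0.4472, -0.5766, 0.5678]], R = [[4.4721, -0.4472, 1.7889], [0.0000, 5.5498, 0.1441], [0.0000, 0.0000, 5.0773]]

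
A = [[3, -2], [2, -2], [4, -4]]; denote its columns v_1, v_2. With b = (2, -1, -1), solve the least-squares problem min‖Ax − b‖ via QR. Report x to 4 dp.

q_1 = v_1/‖v_1‖ = (3, 2, 4)/5.3852 = (0.5571, 0.3714, 0.7428).
r_{12} = q_1·v_2 = -4.8281.
u_2 = v_2 + 4.8281·q_1 = (0.6897, -0.2069, -0.4138).
‖u_2‖ = 0.8305, so q_2 = (0.8305, -0.2491, -0.4983).
Qᵀb = (0.0000, 2.4083).
Back-substitute: x_2 = 2.4083/0.8305 = 2.9000.
x_1 = (0.0000 + 4.8281·2.9000)/5.3852 = 2.6000.

x = (2.6000, 2.9000)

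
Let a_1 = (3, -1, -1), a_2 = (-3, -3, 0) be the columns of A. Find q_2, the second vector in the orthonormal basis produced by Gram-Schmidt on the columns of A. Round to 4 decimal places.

q_2 = (-0.3553, -0.9239, -0.1421)

a_1 = (3, -1, -1); ‖a_1‖ = 3.3166, so q_1 = (0.9045, -0.3015, -0.3015).
q_1·a_2 = 0.9045·(-3) + (-0.3015)·(-3) + (-0.3015)·0 = -1.8091.
u_2 = a_2 + 1.8091·q_1 = (-1.3636, -3.5455, -0.5455).
‖u_2‖ = 3.8376, so q_2 = (-0.3553, -0.9239, -0.1421).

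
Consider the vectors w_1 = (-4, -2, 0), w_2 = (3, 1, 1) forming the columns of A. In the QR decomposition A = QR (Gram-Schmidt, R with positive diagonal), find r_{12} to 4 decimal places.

r_{12} = -3.1305

w_1 = (-4, -2, 0); ‖w_1‖ = 4.4721, so q_1 = (-0.8944, -0.4472, 0.0000).
r_{12} = q_1·w_2 = -3.1305.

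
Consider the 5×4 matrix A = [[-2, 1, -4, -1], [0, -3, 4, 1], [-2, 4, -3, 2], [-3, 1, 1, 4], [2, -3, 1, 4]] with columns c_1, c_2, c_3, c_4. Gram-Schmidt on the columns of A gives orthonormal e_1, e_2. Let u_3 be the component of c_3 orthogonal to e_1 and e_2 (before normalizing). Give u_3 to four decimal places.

u_3 = (-3.5468, 1.0911, 0.3620, 1.1949, -1.3924)

c_1 = (-2, 0, -2, -3, 2); ‖c_1‖ = 4.5826, so e_1 = (-0.4364, 0.0000, -0.4364, -0.6547, 0.4364).
e_1·c_2 = (-0.4364)·1 + 0.0000·(-3) + (-0.4364)·4 + (-0.6547)·1 + 0.4364·(-3) = -4.1461.
u_2 = c_2 + 4.1461·e_1 = (-0.8095, -3.0000, 2.1905, -1.7143, -1.1905).
‖u_2‖ = 4.3370, so e_2 = (-0.1867, -0.6917, 0.5051, -0.3953, -0.2745).
e_1·c_3 = (-0.4364)·(-4) + 0.0000·4 + (-0.4364)·(-3) + (-0.6547)·1 + 0.4364·1 = 2.8368; e_2·c_3 = (-0.1867)·(-4) + (-0.6917)·4 + 0.5051·(-3) + (-0.3953)·1 + (-0.2745)·1 = -4.2052.
u_3 = c_3 − 2.8368·e_1 + 4.2052·e_2 = (-3.5468, 1.0911, 0.3620, 1.1949, -1.3924).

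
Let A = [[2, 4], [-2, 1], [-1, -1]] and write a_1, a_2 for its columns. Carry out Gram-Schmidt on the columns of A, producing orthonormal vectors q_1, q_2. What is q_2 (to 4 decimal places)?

q_2 = (0.6899, 0.7212, -0.0627)

a_1 = (2, -2, -1); ‖a_1‖ = 3.0000, so q_1 = (0.6667, -0.6667, -0.3333).
q_1·a_2 = 0.6667·4 + (-0.6667)·1 + (-0.3333)·(-1) = 2.3333.
u_2 = a_2 − 2.3333·q_1 = (2.4444, 2.5556, -0.2222).
‖u_2‖ = 3.5434, so q_2 = (0.6899, 0.7212, -0.0627).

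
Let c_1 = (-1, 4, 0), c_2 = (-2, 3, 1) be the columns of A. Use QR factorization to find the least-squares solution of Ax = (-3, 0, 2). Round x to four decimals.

e_1 = c_1/‖c_1‖ = (-1, 4, 0)/4.1231 = (-0.2425, 0.9701, 0.0000).
r_{12} = e_1·c_2 = 3.3955.
u_2 = c_2 − 3.3955·e_1 = (-1.1765, -0.2941, 1.0000).
‖u_2‖ = 1.5718, so e_2 = (-0.7485, -0.1871, 0.6362).
Qᵀb = (0.7276, 3.5179).
Back-substitute: x_2 = 3.5179/1.5718 = 2.2381.
x_1 = (0.7276 − 3.3955·2.2381)/4.1231 = -1.6667.

x = (-1.6667, 2.2381)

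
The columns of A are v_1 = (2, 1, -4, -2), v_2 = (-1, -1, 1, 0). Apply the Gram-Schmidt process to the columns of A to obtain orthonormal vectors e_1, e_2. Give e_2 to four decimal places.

e_2 = (-0.4315, -0.7060, -0.1177, -0.5491)

e_1 = v_1/‖v_1‖ = (2, 1, -4, -2)/5.0000 = (0.4000, 0.2000, -0.8000, -0.4000).
r_{12} = e_1·v_2 = -1.4000.
u_2 = v_2 + 1.4000·e_1 = (-0.4400, -0.7200, -0.1200, -0.5600).
‖u_2‖ = 1.0198, so e_2 = (-0.4315, -0.7060, -0.1177, -0.5491).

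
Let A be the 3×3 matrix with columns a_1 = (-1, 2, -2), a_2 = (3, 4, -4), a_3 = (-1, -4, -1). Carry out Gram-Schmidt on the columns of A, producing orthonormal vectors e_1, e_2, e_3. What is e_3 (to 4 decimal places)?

a_1 = (-1, 2, -2); ‖a_1‖ = 3.0000, so e_1 = (-0.3333, 0.6667, -0.6667).
e_1·a_2 = (-0.3333)·3 + 0.6667·4 + (-0.6667)·(-4) = 4.3333.
u_2 = a_2 − 4.3333·e_1 = (4.4444, 1.1111, -1.1111).
‖u_2‖ = 4.7140, so e_2 = (0.9428, 0.2357, -0.2357).
e_1·a_3 = (-0.3333)·(-1) + 0.6667·(-4) + (-0.6667)·(-1) = -1.6667; e_2·a_3 = 0.9428·(-1) + 0.2357·(-4) + (-0.2357)·(-1) = -1.6499.
u_3 = a_3 + 1.6667·e_1 + 1.6499·e_2 = (0.0000, -2.5000, -2.5000).
‖u_3‖ = 3.5355, so e_3 = (0.0000, -0.7071, -0.7071).

e_3 = (0.0000, -0.7071, -0.7071)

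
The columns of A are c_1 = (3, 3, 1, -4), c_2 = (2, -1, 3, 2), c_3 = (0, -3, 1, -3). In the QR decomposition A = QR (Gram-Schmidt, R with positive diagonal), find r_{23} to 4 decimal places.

e_1 = c_1/‖c_1‖ = (3, 3, 1, -4)/5.9161 = (0.5071, 0.5071, 0.1690, -0.6761).
r_{12} = e_1·c_2 = -0.3381.
u_2 = c_2 + 0.3381·e_1 = (2.1714, -0.8286, 3.0571, 1.7714).
‖u_2‖ = 4.2292, so e_2 = (0.5134, -0.1959, 0.7229, 0.4189).
r_{23} = e_2·c_3 = 0.0540.

r_{23} = 0.0540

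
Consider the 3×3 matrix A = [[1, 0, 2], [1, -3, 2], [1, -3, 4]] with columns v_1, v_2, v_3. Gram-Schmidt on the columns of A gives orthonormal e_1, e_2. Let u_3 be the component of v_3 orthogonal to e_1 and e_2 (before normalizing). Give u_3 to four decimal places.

u_3 = (0.0000, -1.0000, 1.0000)

v_1 = (1, 1, 1); ‖v_1‖ = 1.7321, so e_1 = (0.5774, 0.5774, 0.5774).
e_1·v_2 = 0.5774·0 + 0.5774·(-3) + 0.5774·(-3) = -3.4641.
u_2 = v_2 + 3.4641·e_1 = (2.0000, -1.0000, -1.0000).
‖u_2‖ = 2.4495, so e_2 = (0.8165, -0.4082, -0.4082).
e_1·v_3 = 0.5774·2 + 0.5774·2 + 0.5774·4 = 4.6188; e_2·v_3 = 0.8165·2 + (-0.4082)·2 + (-0.4082)·4 = -0.8165.
u_3 = v_3 − 4.6188·e_1 + 0.8165·e_2 = (0.0000, -1.0000, 1.0000).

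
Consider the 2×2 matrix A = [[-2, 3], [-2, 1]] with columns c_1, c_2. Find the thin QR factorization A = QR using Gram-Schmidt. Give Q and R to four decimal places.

Q = [[-0.7071, 0.7071], [-0.7071, -0.7071]], R = [[2.8284, -2.8284], [0.0000, 1.4142]]

c_1 = (-2, -2); ‖c_1‖ = 2.8284, so q_1 = (-0.7071, -0.7071).
q_1·c_2 = (-0.7071)·3 + (-0.7071)·1 = -2.8284.
u_2 = c_2 + 2.8284·q_1 = (1.0000, -1.0000).
‖u_2‖ = 1.4142, so q_2 = (0.7071, -0.7071).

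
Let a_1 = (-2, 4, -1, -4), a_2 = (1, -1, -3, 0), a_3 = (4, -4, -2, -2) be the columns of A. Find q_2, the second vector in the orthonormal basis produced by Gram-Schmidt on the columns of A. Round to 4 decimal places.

a_1 = (-2, 4, -1, -4); ‖a_1‖ = 6.0828, so q_1 = (-0.3288, 0.6576, -0.1644, -0.6576).
q_1·a_2 = (-0.3288)·1 + 0.6576·(-1) + (-0.1644)·(-3) + (-0.6576)·0 = -0.4932.
u_2 = a_2 + 0.4932·q_1 = (0.8378, -0.6757, -3.0811, -0.3243).
‖u_2‖ = 3.2797, so q_2 = (0.2555, -0.2060, -0.9394, -0.0989).

q_2 = (0.2555, -0.2060, -0.9394, -0.0989)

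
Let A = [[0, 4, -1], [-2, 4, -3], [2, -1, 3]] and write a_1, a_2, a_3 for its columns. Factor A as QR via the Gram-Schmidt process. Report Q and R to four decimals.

Q = [[0.0000, 0.8835, -0.4685], [-0.7071, 0.3313, 0.6247], [0.7071, 0.3313, 0.6247]], R = [[2.8284, -3.5355, 4.2426], [0.0000, 4.5277, -0.8835], [0.0000, 0.0000, 0.4685]]

a_1 = (0, -2, 2); ‖a_1‖ = 2.8284, so e_1 = (0.0000, -0.7071, 0.7071).
e_1·a_2 = 0.0000·4 + (-0.7071)·4 + 0.7071·(-1) = -3.5355.
u_2 = a_2 + 3.5355·e_1 = (4.0000, 1.5000, 1.5000).
‖u_2‖ = 4.5277, so e_2 = (0.8835, 0.3313, 0.3313).
e_1·a_3 = 0.0000·(-1) + (-0.7071)·(-3) + 0.7071·3 = 4.2426; e_2·a_3 = 0.8835·(-1) + 0.3313·(-3) + 0.3313·3 = -0.8835.
u_3 = a_3 − 4.2426·e_1 + 0.8835·e_2 = (-0.2195, 0.2927, 0.2927).
‖u_3‖ = 0.4685, so e_3 = (-0.4685, 0.6247, 0.6247).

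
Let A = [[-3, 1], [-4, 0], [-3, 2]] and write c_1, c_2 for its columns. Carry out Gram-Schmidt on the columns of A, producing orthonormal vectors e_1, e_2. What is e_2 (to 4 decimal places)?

e_2 = (0.1273, -0.6544, 0.7453)

c_1 = (-3, -4, -3); ‖c_1‖ = 5.8310, so e_1 = (-0.5145, -0.6860, -0.5145).
e_1·c_2 = (-0.5145)·1 + (-0.6860)·0 + (-0.5145)·2 = -1.5435.
u_2 = c_2 + 1.5435·e_1 = (0.2059, -1.0588, 1.2059).
‖u_2‖ = 1.6179, so e_2 = (0.1273, -0.6544, 0.7453).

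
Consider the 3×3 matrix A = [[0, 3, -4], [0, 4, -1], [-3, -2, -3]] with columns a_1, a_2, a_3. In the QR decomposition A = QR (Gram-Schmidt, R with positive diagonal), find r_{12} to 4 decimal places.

r_{12} = 2.0000

a_1 = (0, 0, -3); ‖a_1‖ = 3.0000, so q_1 = (0.0000, 0.0000, -1.0000).
r_{12} = q_1·a_2 = 2.0000.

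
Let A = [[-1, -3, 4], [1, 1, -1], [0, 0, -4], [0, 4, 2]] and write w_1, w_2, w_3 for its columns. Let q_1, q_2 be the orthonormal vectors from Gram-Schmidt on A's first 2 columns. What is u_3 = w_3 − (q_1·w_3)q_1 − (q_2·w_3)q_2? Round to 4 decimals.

u_3 = (1.7778, 1.7778, -4.0000, 0.8889)

q_1 = w_1/‖w_1‖ = (-1, 1, 0, 0)/1.4142 = (-0.7071, 0.7071, 0.0000, 0.0000).
r_{12} = q_1·w_2 = 2.8284.
u_2 = w_2 − 2.8284·q_1 = (-1.0000, -1.0000, 0.0000, 4.0000).
‖u_2‖ = 4.2426, so q_2 = (-0.2357, -0.2357, 0.0000, 0.9428).
r_{13} = q_1·w_3 = -3.5355; r_{23} = q_2·w_3 = 1.1785.
u_3 = w_3 + 3.5355·q_1 − 1.1785·q_2 = (1.7778, 1.7778, -4.0000, 0.8889).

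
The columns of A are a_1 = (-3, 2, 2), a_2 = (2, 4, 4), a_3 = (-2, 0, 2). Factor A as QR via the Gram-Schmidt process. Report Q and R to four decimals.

Q = [[-0.7276, 0.6860, 0.0000], [0.4851, 0.5145, -0.7071], [0.4851, 0.5145, 0.7071]], R = [[4.1231, 2.4254, 2.4254], [0.0000, 5.4880, -0.3430], [0.0000, 0.0000, 1.4142]]

q_1 = a_1/‖a_1‖ = (-3, 2, 2)/4.1231 = (-0.7276, 0.4851, 0.4851).
r_{12} = q_1·a_2 = 2.4254.
u_2 = a_2 − 2.4254·q_1 = (3.7647, 2.8235, 2.8235).
‖u_2‖ = 5.4880, so q_2 = (0.6860, 0.5145, 0.5145).
r_{13} = q_1·a_3 = 2.4254; r_{23} = q_2·a_3 = -0.3430.
u_3 = a_3 − 2.4254·q_1 + 0.3430·q_2 = (0.0000, -1.0000, 1.0000).
‖u_3‖ = 1.4142, so q_3 = (0.0000, -0.7071, 0.7071).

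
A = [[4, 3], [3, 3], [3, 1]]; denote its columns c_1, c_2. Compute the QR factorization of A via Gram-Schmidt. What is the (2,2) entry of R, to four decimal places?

r_{22} = 1.4349

c_1 = (4, 3, 3); ‖c_1‖ = 5.8310, so q_1 = (0.6860, 0.5145, 0.5145).
q_1·c_2 = 0.6860·3 + 0.5145·3 + 0.5145·1 = 4.1160.
u_2 = c_2 − 4.1160·q_1 = (0.1765, 0.8824, -1.1176).
r_{22} = ‖u_2‖ = 1.4349.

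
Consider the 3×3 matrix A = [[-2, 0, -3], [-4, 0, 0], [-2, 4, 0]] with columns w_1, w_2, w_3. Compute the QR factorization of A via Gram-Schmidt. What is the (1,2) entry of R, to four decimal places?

w_1 = (-2, -4, -2); ‖w_1‖ = 4.8990, so q_1 = (-0.4082, -0.8165, -0.4082).
r_{12} = q_1·w_2 = -1.6330.

r_{12} = -1.6330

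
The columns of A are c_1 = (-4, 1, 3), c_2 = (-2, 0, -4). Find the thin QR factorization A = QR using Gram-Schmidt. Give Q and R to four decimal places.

Q = [[-0.7845, -0.5940], [0.1961, 0.0349], [0.5883, -0.8037]], R = [[5.0990, -0.7845], [0.0000, 4.4028]]

c_1 = (-4, 1, 3); ‖c_1‖ = 5.0990, so e_1 = (-0.7845, 0.1961, 0.5883).
e_1·c_2 = (-0.7845)·(-2) + 0.1961·0 + 0.5883·(-4) = -0.7845.
u_2 = c_2 + 0.7845·e_1 = (-2.6154, 0.1538, -3.5385).
‖u_2‖ = 4.4028, so e_2 = (-0.5940, 0.0349, -0.8037).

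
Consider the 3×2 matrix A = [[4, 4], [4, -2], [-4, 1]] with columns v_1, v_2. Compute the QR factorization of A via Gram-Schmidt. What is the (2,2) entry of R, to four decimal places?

q_1 = v_1/‖v_1‖ = (4, 4, -4)/6.9282 = (0.5774, 0.5774, -0.5774).
r_{12} = q_1·v_2 = 0.5774.
u_2 = v_2 − 0.5774·q_1 = (3.6667, -2.3333, 1.3333).
r_{22} = ‖u_2‖ = 4.5461.

r_{22} = 4.5461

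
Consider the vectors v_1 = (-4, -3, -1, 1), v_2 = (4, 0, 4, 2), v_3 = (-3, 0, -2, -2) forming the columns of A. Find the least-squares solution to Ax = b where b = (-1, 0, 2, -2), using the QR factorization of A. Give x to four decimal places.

v_1 = (-4, -3, -1, 1); ‖v_1‖ = 5.1962, so e_1 = (-0.7698, -0.5774, -0.1925, 0.1925).
e_1·v_2 = (-0.7698)·4 + (-0.5774)·0 + (-0.1925)·4 + 0.1925·2 = -3.4641.
u_2 = v_2 + 3.4641·e_1 = (1.3333, -2.0000, 3.3333, 2.6667).
‖u_2‖ = 4.8990, so e_2 = (0.2722, -0.4082, 0.6804, 0.5443).
e_1·v_3 = (-0.7698)·(-3) + (-0.5774)·0 + (-0.1925)·(-2) + 0.1925·(-2) = 2.3094; e_2·v_3 = 0.2722·(-3) + (-0.4082)·0 + 0.6804·(-2) + 0.5443·(-2) = -3.2660.
u_3 = v_3 − 2.3094·e_1 + 3.2660·e_2 = (-0.3333, 0.0000, 0.6667, -0.6667).
‖u_3‖ = 1.0000, so e_3 = (-0.3333, 0.0000, 0.6667, -0.6667).
Qᵀb = (0.0000, 0.0000, 3.0000).
Back-substitute: x_3 = 3.0000/1.0000 = 3.0000.
x_2 = (0.0000 + 3.2660·3.0000)/4.8990 = 2.0000.
x_1 = (0.0000 + 3.4641·2.0000 − 2.3094·3.0000)/5.1962 = 0.0000.

x = (0.0000, 2.0000, 3.0000)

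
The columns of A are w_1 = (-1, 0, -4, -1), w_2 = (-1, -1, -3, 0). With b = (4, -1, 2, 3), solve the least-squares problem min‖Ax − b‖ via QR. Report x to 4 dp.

x = (-1.6552, 1.1379)

q_1 = w_1/‖w_1‖ = (-1, 0, -4, -1)/4.2426 = (-0.2357, 0.0000, -0.9428, -0.2357).
r_{12} = q_1·w_2 = 3.0641.
u_2 = w_2 − 3.0641·q_1 = (-0.2778, -1.0000, -0.1111, 0.7222).
‖u_2‖ = 1.2693, so q_2 = (-0.2188, -0.7878, -0.0875, 0.5690).
Qᵀb = (-3.5355, 1.4444).
Back-substitute: x_2 = 1.4444/1.2693 = 1.1379.
x_1 = (-3.5355 − 3.0641·1.1379)/4.2426 = -1.6552.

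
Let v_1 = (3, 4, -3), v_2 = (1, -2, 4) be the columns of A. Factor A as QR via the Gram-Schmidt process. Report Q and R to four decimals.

Q = [[0.5145, 0.7071], [0.6860, 0.0000], [-0.5145, 0.7071]], R = [[5.8310, -2.9155], [0.0000, 3.5355]]

v_1 = (3, 4, -3); ‖v_1‖ = 5.8310, so q_1 = (0.5145, 0.6860, -0.5145).
q_1·v_2 = 0.5145·1 + 0.6860·(-2) + (-0.5145)·4 = -2.9155.
u_2 = v_2 + 2.9155·q_1 = (2.5000, 0.0000, 2.5000).
‖u_2‖ = 3.5355, so q_2 = (0.7071, 0.0000, 0.7071).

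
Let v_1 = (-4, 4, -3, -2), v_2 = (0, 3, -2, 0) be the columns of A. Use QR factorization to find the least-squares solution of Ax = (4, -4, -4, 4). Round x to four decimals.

e_1 = v_1/‖v_1‖ = (-4, 4, -3, -2)/6.7082 = (-0.5963, 0.5963, -0.4472, -0.2981).
r_{12} = e_1·v_2 = 2.6833.
u_2 = v_2 − 2.6833·e_1 = (1.6000, 1.4000, -0.8000, 0.8000).
‖u_2‖ = 2.4083, so e_2 = (0.6644, 0.5813, -0.3322, 0.3322).
Qᵀb = (-4.1740, 2.9896).
Back-substitute: x_2 = 2.9896/2.4083 = 1.2414.
x_1 = (-4.1740 − 2.6833·1.2414)/6.7082 = -1.1188.

x = (-1.1188, 1.2414)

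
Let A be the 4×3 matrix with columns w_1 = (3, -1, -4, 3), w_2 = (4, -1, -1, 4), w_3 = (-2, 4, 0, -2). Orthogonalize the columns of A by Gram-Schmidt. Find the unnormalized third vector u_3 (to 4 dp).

u_3 = (0.3954, 3.4269, -0.2636, 0.3954)

e_1 = w_1/‖w_1‖ = (3, -1, -4, 3)/5.9161 = (0.5071, -0.1690, -0.6761, 0.5071).
r_{12} = e_1·w_2 = 4.9019.
u_2 = w_2 − 4.9019·e_1 = (1.5143, -0.1714, 2.3143, 1.5143).
‖u_2‖ = 3.1578, so e_2 = (0.4795, -0.0543, 0.7329, 0.4795).
r_{13} = e_1·w_3 = -2.7045; r_{23} = e_2·w_3 = -2.1353.
u_3 = w_3 + 2.7045·e_1 + 2.1353·e_2 = (0.3954, 3.4269, -0.2636, 0.3954).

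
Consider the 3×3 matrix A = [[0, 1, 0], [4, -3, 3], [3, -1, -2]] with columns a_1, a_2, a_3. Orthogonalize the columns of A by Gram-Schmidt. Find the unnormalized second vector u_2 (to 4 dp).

u_2 = (1.0000, -0.6000, 0.8000)

a_1 = (0, 4, 3); ‖a_1‖ = 5.0000, so e_1 = (0.0000, 0.8000, 0.6000).
e_1·a_2 = 0.0000·1 + 0.8000·(-3) + 0.6000·(-1) = -3.0000.
u_2 = a_2 + 3.0000·e_1 = (1.0000, -0.6000, 0.8000).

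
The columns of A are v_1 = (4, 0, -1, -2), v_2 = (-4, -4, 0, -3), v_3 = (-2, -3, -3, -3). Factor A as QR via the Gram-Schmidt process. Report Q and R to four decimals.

Q = [[0.8729, -0.3481, -0.1841], [0.0000, -0.6645, 0.0960], [-0.2182, -0.0791, -0.9711], [-0.4364, -0.6566, 0.1174]], R = [[4.5826, -2.1822, 0.2182], [0.0000, 6.0198, 4.8965], [0.0000, 0.0000, 2.6413]]

v_1 = (4, 0, -1, -2); ‖v_1‖ = 4.5826, so e_1 = (0.8729, 0.0000, -0.2182, -0.4364).
e_1·v_2 = 0.8729·(-4) + 0.0000·(-4) + (-0.2182)·0 + (-0.4364)·(-3) = -2.1822.
u_2 = v_2 + 2.1822·e_1 = (-2.0952, -4.0000, -0.4762, -3.9524).
‖u_2‖ = 6.0198, so e_2 = (-0.3481, -0.6645, -0.0791, -0.6566).
e_1·v_3 = 0.8729·(-2) + 0.0000·(-3) + (-0.2182)·(-3) + (-0.4364)·(-3) = 0.2182; e_2·v_3 = (-0.3481)·(-2) + (-0.6645)·(-3) + (-0.0791)·(-3) + (-0.6566)·(-3) = 4.8965.
u_3 = v_3 − 0.2182·e_1 − 4.8965·e_2 = (-0.4862, 0.2536, -2.5650, 0.3101).
‖u_3‖ = 2.6413, so e_3 = (-0.1841, 0.0960, -0.9711, 0.1174).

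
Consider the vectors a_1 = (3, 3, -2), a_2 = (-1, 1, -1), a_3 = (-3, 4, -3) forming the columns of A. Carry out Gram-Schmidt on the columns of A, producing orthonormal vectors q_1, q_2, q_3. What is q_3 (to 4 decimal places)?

a_1 = (3, 3, -2); ‖a_1‖ = 4.6904, so q_1 = (0.6396, 0.6396, -0.4264).
q_1·a_2 = 0.6396·(-1) + 0.6396·1 + (-0.4264)·(-1) = 0.4264.
u_2 = a_2 − 0.4264·q_1 = (-1.2727, 0.7273, -0.8182).
‖u_2‖ = 1.6787, so q_2 = (-0.7581, 0.4332, -0.4874).
q_1·a_3 = 0.6396·(-3) + 0.6396·4 + (-0.4264)·(-3) = 1.9188; q_2·a_3 = (-0.7581)·(-3) + 0.4332·4 + (-0.4874)·(-3) = 5.4695.
u_3 = a_3 − 1.9188·q_1 − 5.4695·q_2 = (-0.0806, 0.4032, 0.4839).
‖u_3‖ = 0.6350, so q_3 = (-0.1270, 0.6350, 0.7620).

q_3 = (-0.1270, 0.6350, 0.7620)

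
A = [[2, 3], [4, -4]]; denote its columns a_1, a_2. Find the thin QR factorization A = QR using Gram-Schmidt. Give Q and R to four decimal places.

a_1 = (2, 4); ‖a_1‖ = 4.4721, so q_1 = (0.4472, 0.8944).
q_1·a_2 = 0.4472·3 + 0.8944·(-4) = -2.2361.
u_2 = a_2 + 2.2361·q_1 = (4.0000, -2.0000).
‖u_2‖ = 4.4721, so q_2 = (0.8944, -0.4472).

Q = [[0.4472, 0.8944], [0.8944, -0.4472]], R = [[4.4721, -2.2361], [0.0000, 4.4721]]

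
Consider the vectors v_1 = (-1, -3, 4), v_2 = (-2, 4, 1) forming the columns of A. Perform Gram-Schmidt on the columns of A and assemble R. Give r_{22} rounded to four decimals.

r_{22} = 4.4289

q_1 = v_1/‖v_1‖ = (-1, -3, 4)/5.0990 = (-0.1961, -0.5883, 0.7845).
r_{12} = q_1·v_2 = -1.1767.
u_2 = v_2 + 1.1767·q_1 = (-2.2308, 3.3077, 1.9231).
r_{22} = ‖u_2‖ = 4.4289.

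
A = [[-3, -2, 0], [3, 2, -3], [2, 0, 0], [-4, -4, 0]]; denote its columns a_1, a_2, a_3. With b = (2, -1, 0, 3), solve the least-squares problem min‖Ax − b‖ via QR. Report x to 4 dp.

a_1 = (-3, 3, 2, -4); ‖a_1‖ = 6.1644, so e_1 = (-0.4867, 0.4867, 0.3244, -0.6489).
e_1·a_2 = (-0.4867)·(-2) + 0.4867·2 + 0.3244·0 + (-0.6489)·(-4) = 4.5422.
u_2 = a_2 − 4.5422·e_1 = (0.2105, -0.2105, -1.4737, -1.0526).
‖u_2‖ = 1.8353, so e_2 = (0.1147, -0.1147, -0.8030, -0.5735).
e_1·a_3 = (-0.4867)·0 + 0.4867·(-3) + 0.3244·0 + (-0.6489)·0 = -1.4600; e_2·a_3 = 0.1147·0 + (-0.1147)·(-3) + (-0.8030)·0 + (-0.5735)·0 = 0.3441.
u_3 = a_3 + 1.4600·e_1 − 0.3441·e_2 = (-0.7500, -2.2500, 0.7500, -0.7500).
‖u_3‖ = 2.5981, so e_3 = (-0.2887, -0.8660, 0.2887, -0.2887).
Qᵀb = (-3.4066, -1.3765, -0.5774).
Back-substitute: x_3 = -0.5774/2.5981 = -0.2222.
x_2 = (-1.3765 − 0.3441·(-0.2222))/1.8353 = -0.7083.
x_1 = (-3.4066 − 4.5422·(-0.7083) + 1.4600·(-0.2222))/6.1644 = -0.0833.

x = (-0.0833, -0.7083, -0.2222)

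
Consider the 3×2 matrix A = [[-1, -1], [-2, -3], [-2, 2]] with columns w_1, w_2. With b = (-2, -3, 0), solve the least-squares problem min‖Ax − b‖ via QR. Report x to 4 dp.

x = (0.6752, 0.6410)

w_1 = (-1, -2, -2); ‖w_1‖ = 3.0000, so q_1 = (-0.3333, -0.6667, -0.6667).
q_1·w_2 = (-0.3333)·(-1) + (-0.6667)·(-3) + (-0.6667)·2 = 1.0000.
u_2 = w_2 − 1.0000·q_1 = (-0.6667, -2.3333, 2.6667).
‖u_2‖ = 3.6056, so q_2 = (-0.1849, -0.6472, 0.7396).
Qᵀb = (2.6667, 2.3113).
Back-substitute: x_2 = 2.3113/3.6056 = 0.6410.
x_1 = (2.6667 − 1.0000·0.6410)/3.0000 = 0.6752.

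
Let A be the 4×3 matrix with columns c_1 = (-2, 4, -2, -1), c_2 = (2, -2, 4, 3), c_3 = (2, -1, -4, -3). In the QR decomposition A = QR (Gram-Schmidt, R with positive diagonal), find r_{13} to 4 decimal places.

r_{13} = 0.6000

c_1 = (-2, 4, -2, -1); ‖c_1‖ = 5.0000, so q_1 = (-0.4000, 0.8000, -0.4000, -0.2000).
r_{13} = q_1·c_3 = 0.6000.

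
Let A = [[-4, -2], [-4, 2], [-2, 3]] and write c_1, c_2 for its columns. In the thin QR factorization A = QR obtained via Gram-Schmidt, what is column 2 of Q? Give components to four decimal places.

q_2 = (-0.6667, 0.3333, 0.6667)

c_1 = (-4, -4, -2); ‖c_1‖ = 6.0000, so q_1 = (-0.6667, -0.6667, -0.3333).
q_1·c_2 = (-0.6667)·(-2) + (-0.6667)·2 + (-0.3333)·3 = -1.0000.
u_2 = c_2 + 1.0000·q_1 = (-2.6667, 1.3333, 2.6667).
‖u_2‖ = 4.0000, so q_2 = (-0.6667, 0.3333, 0.6667).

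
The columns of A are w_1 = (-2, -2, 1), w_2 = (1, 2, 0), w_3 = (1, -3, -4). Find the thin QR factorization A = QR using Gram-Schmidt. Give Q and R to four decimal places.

w_1 = (-2, -2, 1); ‖w_1‖ = 3.0000, so q_1 = (-0.6667, -0.6667, 0.3333).
q_1·w_2 = (-0.6667)·1 + (-0.6667)·2 + 0.3333·0 = -2.0000.
u_2 = w_2 + 2.0000·q_1 = (-0.3333, 0.6667, 0.6667).
‖u_2‖ = 1.0000, so q_2 = (-0.3333, 0.6667, 0.6667).
q_1·w_3 = (-0.6667)·1 + (-0.6667)·(-3) + 0.3333·(-4) = 0.0000; q_2·w_3 = (-0.3333)·1 + 0.6667·(-3) + 0.6667·(-4) = -5.0000.
u_3 = w_3 + 0.0000·q_1 + 5.0000·q_2 = (-0.6667, 0.3333, -0.6667).
‖u_3‖ = 1.0000, so q_3 = (-0.6667, 0.3333, -0.6667).

Q = [[-0.6667, -0.3333, -0.6667], [-0.6667, 0.6667, 0.3333], [0.3333, 0.6667, -0.6667]], R = [[3.0000, -2.0000, 0.0000], [0.0000, 1.0000, -5.0000], [0.0000, 0.0000, 1.0000]]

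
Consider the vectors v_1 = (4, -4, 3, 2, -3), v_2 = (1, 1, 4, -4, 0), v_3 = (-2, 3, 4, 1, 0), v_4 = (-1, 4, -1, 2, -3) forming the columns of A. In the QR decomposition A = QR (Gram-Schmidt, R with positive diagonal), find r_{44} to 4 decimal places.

e_1 = v_1/‖v_1‖ = (4, -4, 3, 2, -3)/7.3485 = (0.5443, -0.5443, 0.4082, 0.2722, -0.4082).
r_{12} = e_1·v_2 = 0.5443.
u_2 = v_2 − 0.5443·e_1 = (0.7037, 1.2963, 3.7778, -4.1481, 0.2222).
‖u_2‖ = 5.8055, so e_2 = (0.1212, 0.2233, 0.6507, -0.7145, 0.0383).
r_{13} = e_1·v_3 = -0.8165; r_{23} = e_2·v_3 = 2.3158.
u_3 = v_3 + 0.8165·e_1 − 2.3158·e_2 = (-1.8363, 2.0385, 2.8264, 2.8769, -0.4220).
‖u_3‖ = 4.8960, so e_3 = (-0.3751, 0.4164, 0.5773, 0.5876, -0.0862).
r_{14} = e_1·v_4 = -1.3608; r_{24} = e_2·v_4 = -1.4227; r_{34} = e_3·v_4 = 2.8970.
u_4 = v_4 + 1.3608·e_1 + 1.4227·e_2 − 2.8970·e_3 = (0.9997, 2.3707, -1.1911, -0.3485, -3.2514).
r_{44} = ‖u_4‖ = 4.3280.

r_{44} = 4.3280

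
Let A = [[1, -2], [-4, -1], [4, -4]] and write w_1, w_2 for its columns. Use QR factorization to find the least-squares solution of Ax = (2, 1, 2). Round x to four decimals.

x = (-0.1127, -0.6942)

w_1 = (1, -4, 4); ‖w_1‖ = 5.7446, so q_1 = (0.1741, -0.6963, 0.6963).
q_1·w_2 = 0.1741·(-2) + (-0.6963)·(-1) + 0.6963·(-4) = -2.4371.
u_2 = w_2 + 2.4371·q_1 = (-1.5758, -2.6970, -2.3030).
‖u_2‖ = 3.8808, so q_2 = (-0.4060, -0.6950, -0.5934).
Qᵀb = (1.0445, -2.6939).
Back-substitute: x_2 = -2.6939/3.8808 = -0.6942.
x_1 = (1.0445 + 2.4371·(-0.6942))/5.7446 = -0.1127.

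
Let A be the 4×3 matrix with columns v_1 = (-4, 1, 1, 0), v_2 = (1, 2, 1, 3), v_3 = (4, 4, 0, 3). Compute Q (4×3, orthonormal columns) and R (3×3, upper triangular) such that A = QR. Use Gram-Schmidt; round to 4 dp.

v_1 = (-4, 1, 1, 0); ‖v_1‖ = 4.2426, so e_1 = (-0.9428, 0.2357, 0.2357, 0.0000).
e_1·v_2 = (-0.9428)·1 + 0.2357·2 + 0.2357·1 + 0.0000·3 = -0.2357.
u_2 = v_2 + 0.2357·e_1 = (0.7778, 2.0556, 1.0556, 3.0000).
‖u_2‖ = 3.8658, so e_2 = (0.2012, 0.5317, 0.2730, 0.7760).
e_1·v_3 = (-0.9428)·4 + 0.2357·4 + 0.2357·0 + 0.0000·3 = -2.8284; e_2·v_3 = 0.2012·4 + 0.5317·4 + 0.2730·0 + 0.7760·3 = 5.2598.
u_3 = v_3 + 2.8284·e_1 − 5.2598·e_2 = (0.2751, 1.8699, -0.7695, -1.0818).
‖u_3‖ = 2.3097, so e_3 = (0.1191, 0.8096, -0.3332, -0.4684).

Q = [[-0.9428, 0.2012, 0.1191], [0.2357, 0.5317, 0.8096], [0.2357, 0.2730, -0.3332], [0.0000, 0.7760, -0.4684]], R = [[4.2426, -0.2357, -2.8284], [0.0000, 3.8658, 5.2598], [0.0000, 0.0000, 2.3097]]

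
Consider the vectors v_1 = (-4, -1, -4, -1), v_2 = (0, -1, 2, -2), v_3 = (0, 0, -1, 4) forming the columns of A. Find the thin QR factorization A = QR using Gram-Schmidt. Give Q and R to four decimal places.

v_1 = (-4, -1, -4, -1); ‖v_1‖ = 5.8310, so q_1 = (-0.6860, -0.1715, -0.6860, -0.1715).
q_1·v_2 = (-0.6860)·0 + (-0.1715)·(-1) + (-0.6860)·2 + (-0.1715)·(-2) = -0.8575.
u_2 = v_2 + 0.8575·q_1 = (-0.5882, -1.1471, 1.4118, -2.1471).
‖u_2‖ = 2.8748, so q_2 = (-0.2046, -0.3990, 0.4911, -0.7468).
q_1·v_3 = (-0.6860)·0 + (-0.1715)·0 + (-0.6860)·(-1) + (-0.1715)·4 = 0.0000; q_2·v_3 = (-0.2046)·0 + (-0.3990)·0 + 0.4911·(-1) + (-0.7468)·4 = -3.4785.
u_3 = v_3 + 0.0000·q_1 + 3.4785·q_2 = (-0.7117, -1.3879, 0.7082, 1.4021).
‖u_3‖ = 2.2137, so q_3 = (-0.3215, -0.6270, 0.3199, 0.6334).

Q = [[-0.6860, -0.2046, -0.3215], [-0.1715, -0.3990, -0.6270], [-0.6860, 0.4911, 0.3199], [-0.1715, -0.7468, 0.6334]], R = [[5.8310, -0.8575, 0.0000], [0.0000, 2.8748, -3.4785], [0.0000, 0.0000, 2.2137]]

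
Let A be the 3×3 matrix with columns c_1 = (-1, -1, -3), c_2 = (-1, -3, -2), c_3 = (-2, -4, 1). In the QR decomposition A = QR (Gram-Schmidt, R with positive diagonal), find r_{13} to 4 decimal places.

q_1 = c_1/‖c_1‖ = (-1, -1, -3)/3.3166 = (-0.3015, -0.3015, -0.9045).
r_{13} = q_1·c_3 = 0.9045.

r_{13} = 0.9045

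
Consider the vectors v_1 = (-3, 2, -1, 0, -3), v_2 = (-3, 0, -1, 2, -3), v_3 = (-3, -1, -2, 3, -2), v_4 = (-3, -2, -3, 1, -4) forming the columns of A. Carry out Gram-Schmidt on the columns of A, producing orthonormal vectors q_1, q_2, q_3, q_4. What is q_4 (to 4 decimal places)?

q_4 = (0.1622, -0.5678, -0.4056, -0.5678, -0.4056)

v_1 = (-3, 2, -1, 0, -3); ‖v_1‖ = 4.7958, so q_1 = (-0.6255, 0.4170, -0.2085, 0.0000, -0.6255).
q_1·v_2 = (-0.6255)·(-3) + 0.4170·0 + (-0.2085)·(-1) + 0.0000·2 + (-0.6255)·(-3) = 3.9618.
u_2 = v_2 − 3.9618·q_1 = (-0.5217, -1.6522, -0.1739, 2.0000, -0.5217).
‖u_2‖ = 2.7027, so q_2 = (-0.1930, -0.6113, -0.0643, 0.7400, -0.1930).
q_1·v_3 = (-0.6255)·(-3) + 0.4170·(-1) + (-0.2085)·(-2) + 0.0000·3 + (-0.6255)·(-2) = 3.1277; q_2·v_3 = (-0.1930)·(-3) + (-0.6113)·(-1) + (-0.0643)·(-2) + 0.7400·3 + (-0.1930)·(-2) = 3.9253.
u_3 = v_3 − 3.1277·q_1 − 3.9253·q_2 = (-0.2857, 0.0952, -1.0952, 0.0952, 0.7143).
‖u_3‖ = 1.3452, so q_3 = (-0.2124, 0.0708, -0.8142, 0.0708, 0.5310).
q_1·v_4 = (-0.6255)·(-3) + 0.4170·(-2) + (-0.2085)·(-3) + 0.0000·1 + (-0.6255)·(-4) = 4.1703; q_2·v_4 = (-0.1930)·(-3) + (-0.6113)·(-2) + (-0.0643)·(-3) + 0.7400·1 + (-0.1930)·(-4) = 3.5070; q_3·v_4 = (-0.2124)·(-3) + 0.0708·(-2) + (-0.8142)·(-3) + 0.0708·1 + 0.5310·(-4) = 0.8850.
u_4 = v_4 − 4.1703·q_1 − 3.5070·q_2 − 0.8850·q_3 = (0.4737, -1.6579, -1.1842, -1.6579, -1.1842).
‖u_4‖ = 2.9200, so q_4 = (0.1622, -0.5678, -0.4056, -0.5678, -0.4056).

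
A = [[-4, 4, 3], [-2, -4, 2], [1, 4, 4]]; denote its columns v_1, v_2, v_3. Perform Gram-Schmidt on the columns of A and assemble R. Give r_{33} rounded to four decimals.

e_1 = v_1/‖v_1‖ = (-4, -2, 1)/4.5826 = (-0.8729, -0.4364, 0.2182).
r_{12} = e_1·v_2 = -0.8729.
u_2 = v_2 + 0.8729·e_1 = (3.2381, -4.3810, 4.1905).
‖u_2‖ = 6.8730, so e_2 = (0.4711, -0.6374, 0.6097).
r_{13} = e_1·v_3 = -2.6186; r_{23} = e_2·v_3 = 2.5774.
u_3 = v_3 + 2.6186·e_1 − 2.5774·e_2 = (-0.5000, 2.5000, 3.0000).
r_{33} = ‖u_3‖ = 3.9370.

r_{33} = 3.9370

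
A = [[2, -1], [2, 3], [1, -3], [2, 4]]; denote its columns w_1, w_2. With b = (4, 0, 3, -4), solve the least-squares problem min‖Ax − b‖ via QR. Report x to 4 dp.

x = (0.9786, -1.0802)

w_1 = (2, 2, 1, 2); ‖w_1‖ = 3.6056, so q_1 = (0.5547, 0.5547, 0.2774, 0.5547).
q_1·w_2 = 0.5547·(-1) + 0.5547·3 + 0.2774·(-3) + 0.5547·4 = 2.4962.
u_2 = w_2 − 2.4962·q_1 = (-2.3846, 1.6154, -3.6923, 2.6154).
‖u_2‖ = 5.3637, so q_2 = (-0.4446, 0.3012, -0.6884, 0.4876).
Qᵀb = (0.8321, -5.7939).
Back-substitute: x_2 = -5.7939/5.3637 = -1.0802.
x_1 = (0.8321 − 2.4962·(-1.0802))/3.6056 = 0.9786.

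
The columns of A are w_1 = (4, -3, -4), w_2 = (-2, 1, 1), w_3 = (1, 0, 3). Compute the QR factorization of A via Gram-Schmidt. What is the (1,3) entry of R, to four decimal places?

w_1 = (4, -3, -4); ‖w_1‖ = 6.4031, so q_1 = (0.6247, -0.4685, -0.6247).
r_{13} = q_1·w_3 = -1.2494.

r_{13} = -1.2494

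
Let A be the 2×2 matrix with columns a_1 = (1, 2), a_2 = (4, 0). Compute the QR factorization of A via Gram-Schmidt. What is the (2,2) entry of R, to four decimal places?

r_{22} = 3.5777

q_1 = a_1/‖a_1‖ = (1, 2)/2.2361 = (0.4472, 0.8944).
r_{12} = q_1·a_2 = 1.7889.
u_2 = a_2 − 1.7889·q_1 = (3.2000, -1.6000).
r_{22} = ‖u_2‖ = 3.5777.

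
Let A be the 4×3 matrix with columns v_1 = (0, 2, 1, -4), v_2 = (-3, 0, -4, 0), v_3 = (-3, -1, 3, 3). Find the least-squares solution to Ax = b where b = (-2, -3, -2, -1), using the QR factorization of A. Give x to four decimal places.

v_1 = (0, 2, 1, -4); ‖v_1‖ = 4.5826, so q_1 = (0.0000, 0.4364, 0.2182, -0.8729).
q_1·v_2 = 0.0000·(-3) + 0.4364·0 + 0.2182·(-4) + (-0.8729)·0 = -0.8729.
u_2 = v_2 + 0.8729·q_1 = (-3.0000, 0.3810, -3.8095, -0.7619).
‖u_2‖ = 4.9232, so q_2 = (-0.6094, 0.0774, -0.7738, -0.1548).
q_1·v_3 = 0.0000·(-3) + 0.4364·(-1) + 0.2182·3 + (-0.8729)·3 = -2.4004; q_2·v_3 = (-0.6094)·(-3) + 0.0774·(-1) + (-0.7738)·3 + (-0.1548)·3 = -1.0349.
u_3 = v_3 + 2.4004·q_1 + 1.0349·q_2 = (-3.6306, 0.1277, 2.7230, 0.7446).
‖u_3‖ = 4.6008, so q_3 = (-0.7891, 0.0278, 0.5919, 0.1618).
Qᵀb = (-0.8729, 2.6889, 0.1495).
Back-substitute: x_3 = 0.1495/4.6008 = 0.0325.
x_2 = (2.6889 + 1.0349·0.0325)/4.9232 = 0.5530.
x_1 = (-0.8729 + 0.8729·0.5530 + 2.4004·0.0325)/4.5826 = -0.0681.

x = (-0.0681, 0.5530, 0.0325)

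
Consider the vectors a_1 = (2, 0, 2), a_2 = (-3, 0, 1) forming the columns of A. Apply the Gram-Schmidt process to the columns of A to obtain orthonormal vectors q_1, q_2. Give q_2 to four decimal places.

a_1 = (2, 0, 2); ‖a_1‖ = 2.8284, so q_1 = (0.7071, 0.0000, 0.7071).
q_1·a_2 = 0.7071·(-3) + 0.0000·0 + 0.7071·1 = -1.4142.
u_2 = a_2 + 1.4142·q_1 = (-2.0000, 0.0000, 2.0000).
‖u_2‖ = 2.8284, so q_2 = (-0.7071, 0.0000, 0.7071).

q_2 = (-0.7071, 0.0000, 0.7071)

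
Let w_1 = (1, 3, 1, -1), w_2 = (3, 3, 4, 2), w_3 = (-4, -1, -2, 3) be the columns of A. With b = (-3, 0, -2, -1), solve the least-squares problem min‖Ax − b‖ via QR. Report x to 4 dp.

w_1 = (1, 3, 1, -1); ‖w_1‖ = 3.4641, so e_1 = (0.2887, 0.8660, 0.2887, -0.2887).
e_1·w_2 = 0.2887·3 + 0.8660·3 + 0.2887·4 + (-0.2887)·2 = 4.0415.
u_2 = w_2 − 4.0415·e_1 = (1.8333, -0.5000, 2.8333, 3.1667).
‖u_2‖ = 4.6547, so e_2 = (0.3939, -0.1074, 0.6087, 0.6803).
e_1·w_3 = 0.2887·(-4) + 0.8660·(-1) + 0.2887·(-2) + (-0.2887)·3 = -3.4641; e_2·w_3 = 0.3939·(-4) + (-0.1074)·(-1) + 0.6087·(-2) + 0.6803·3 = -0.6445.
u_3 = w_3 + 3.4641·e_1 + 0.6445·e_2 = (-2.7462, 1.9308, -0.6077, 2.4385).
‖u_3‖ = 4.1934, so e_3 = (-0.6549, 0.4604, -0.1449, 0.5815).
Qᵀb = (-1.1547, -3.0793, 1.6730).
Back-substitute: x_3 = 1.6730/4.1934 = 0.3990.
x_2 = (-3.0793 + 0.6445·0.3990)/4.6547 = -0.6063.
x_1 = (-1.1547 − 4.0415·(-0.6063) + 3.4641·0.3990)/3.4641 = 0.7730.

x = (0.7730, -0.6063, 0.3990)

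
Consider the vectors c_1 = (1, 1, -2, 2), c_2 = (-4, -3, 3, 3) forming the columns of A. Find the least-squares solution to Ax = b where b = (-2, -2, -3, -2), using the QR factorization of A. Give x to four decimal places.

q_1 = c_1/‖c_1‖ = (1, 1, -2, 2)/3.1623 = (0.3162, 0.3162, -0.6325, 0.6325).
r_{12} = q_1·c_2 = -2.2136.
u_2 = c_2 + 2.2136·q_1 = (-3.3000, -2.3000, 1.6000, 4.4000).
‖u_2‖ = 6.1725, so q_2 = (-0.5346, -0.3726, 0.2592, 0.7128).
Qᵀb = (-0.6325, -0.3888).
Back-substitute: x_2 = -0.3888/6.1725 = -0.0630.
x_1 = (-0.6325 + 2.2136·(-0.0630))/3.1623 = -0.2441.

x = (-0.2441, -0.0630)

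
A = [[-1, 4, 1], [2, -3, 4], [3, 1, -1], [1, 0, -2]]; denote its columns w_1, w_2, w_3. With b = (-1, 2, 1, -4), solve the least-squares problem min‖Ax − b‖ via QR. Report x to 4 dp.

w_1 = (-1, 2, 3, 1); ‖w_1‖ = 3.8730, so q_1 = (-0.2582, 0.5164, 0.7746, 0.2582).
q_1·w_2 = (-0.2582)·4 + 0.5164·(-3) + 0.7746·1 + 0.2582·0 = -1.8074.
u_2 = w_2 + 1.8074·q_1 = (3.5333, -2.0667, 2.4000, 0.4667).
‖u_2‖ = 4.7679, so q_2 = (0.7411, -0.4334, 0.5034, 0.0979).
q_1·w_3 = (-0.2582)·1 + 0.5164·4 + 0.7746·(-1) + 0.2582·(-2) = 0.5164; q_2·w_3 = 0.7411·1 + (-0.4334)·4 + 0.5034·(-1) + 0.0979·(-2) = -1.6919.
u_3 = w_3 − 0.5164·q_1 + 1.6919·q_2 = (2.3871, 3.0000, -0.5484, -1.9677).
‖u_3‖ = 4.3441, so q_3 = (0.5495, 0.6906, -0.1262, -0.4530).
Qᵀb = (1.0328, -1.4961, 2.5173).
Back-substitute: x_3 = 2.5173/4.3441 = 0.5795.
x_2 = (-1.4961 + 1.6919·0.5795)/4.7679 = -0.1082.
x_1 = (1.0328 + 1.8074·(-0.1082) − 0.5164·0.5795)/3.8730 = 0.1389.

x = (0.1389, -0.1082, 0.5795)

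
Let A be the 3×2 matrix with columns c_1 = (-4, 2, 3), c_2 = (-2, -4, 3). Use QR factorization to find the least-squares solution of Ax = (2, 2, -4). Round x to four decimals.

x = (-0.3263, -0.7263)

q_1 = c_1/‖c_1‖ = (-4, 2, 3)/5.3852 = (-0.7428, 0.3714, 0.5571).
r_{12} = q_1·c_2 = 1.6713.
u_2 = c_2 − 1.6713·q_1 = (-0.7586, -4.6207, 2.0690).
‖u_2‖ = 5.1193, so q_2 = (-0.1482, -0.9026, 0.4042).
Qᵀb = (-2.9711, -3.7182).
Back-substitute: x_2 = -3.7182/5.1193 = -0.7263.
x_1 = (-2.9711 − 1.6713·(-0.7263))/5.3852 = -0.3263.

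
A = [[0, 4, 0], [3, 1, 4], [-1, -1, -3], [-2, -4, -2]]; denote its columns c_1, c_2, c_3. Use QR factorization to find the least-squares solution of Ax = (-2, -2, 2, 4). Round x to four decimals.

x = (-0.1533, -0.6207, -0.3372)

c_1 = (0, 3, -1, -2); ‖c_1‖ = 3.7417, so q_1 = (0.0000, 0.8018, -0.2673, -0.5345).
q_1·c_2 = 0.0000·4 + 0.8018·1 + (-0.2673)·(-1) + (-0.5345)·(-4) = 3.2071.
u_2 = c_2 − 3.2071·q_1 = (4.0000, -1.5714, -0.1429, -2.2857).
‖u_2‖ = 4.8697, so q_2 = (0.8214, -0.3227, -0.0293, -0.4694).
q_1·c_3 = 0.0000·0 + 0.8018·4 + (-0.2673)·(-3) + (-0.5345)·(-2) = 5.0780; q_2·c_3 = 0.8214·0 + (-0.3227)·4 + (-0.0293)·(-3) + (-0.4694)·(-2) = -0.2640.
u_3 = c_3 − 5.0780·q_1 + 0.2640·q_2 = (0.2169, -0.1566, -1.6506, 0.5904).
‖u_3‖ = 1.7733, so q_3 = (0.1223, -0.0883, -0.9308, 0.3329).
Qᵀb = (-4.2762, -2.9336, -0.5979).
Back-substitute: x_3 = -0.5979/1.7733 = -0.3372.
x_2 = (-2.9336 + 0.2640·(-0.3372))/4.8697 = -0.6207.
x_1 = (-4.2762 − 3.2071·(-0.6207) − 5.0780·(-0.3372))/3.7417 = -0.1533.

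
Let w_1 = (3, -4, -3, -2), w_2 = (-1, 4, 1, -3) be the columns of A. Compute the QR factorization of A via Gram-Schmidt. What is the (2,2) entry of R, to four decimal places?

w_1 = (3, -4, -3, -2); ‖w_1‖ = 6.1644, so q_1 = (0.4867, -0.6489, -0.4867, -0.3244).
q_1·w_2 = 0.4867·(-1) + (-0.6489)·4 + (-0.4867)·1 + (-0.3244)·(-3) = -2.5955.
u_2 = w_2 + 2.5955·q_1 = (0.2632, 2.3158, -0.2632, -3.8421).
r_{22} = ‖u_2‖ = 4.5015.

r_{22} = 4.5015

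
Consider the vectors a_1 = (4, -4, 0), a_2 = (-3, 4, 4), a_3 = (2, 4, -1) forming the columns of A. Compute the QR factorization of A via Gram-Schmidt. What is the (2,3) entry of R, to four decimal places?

a_1 = (4, -4, 0); ‖a_1‖ = 5.6569, so e_1 = (0.7071, -0.7071, 0.0000).
e_1·a_2 = 0.7071·(-3) + (-0.7071)·4 + 0.0000·4 = -4.9497.
u_2 = a_2 + 4.9497·e_1 = (0.5000, 0.5000, 4.0000).
‖u_2‖ = 4.0620, so e_2 = (0.1231, 0.1231, 0.9847).
r_{23} = e_2·a_3 = -0.2462.

r_{23} = -0.2462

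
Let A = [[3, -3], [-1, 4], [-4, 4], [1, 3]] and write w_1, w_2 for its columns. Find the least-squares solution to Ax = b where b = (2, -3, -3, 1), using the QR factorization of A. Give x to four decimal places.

x = (0.5905, -0.2329)

e_1 = w_1/‖w_1‖ = (3, -1, -4, 1)/5.1962 = (0.5774, -0.1925, -0.7698, 0.1925).
r_{12} = e_1·w_2 = -5.0037.
u_2 = w_2 + 5.0037·e_1 = (-0.1111, 3.0370, 0.1481, 3.9630).
‖u_2‖ = 4.9963, so e_2 = (-0.0222, 0.6079, 0.0297, 0.7932).
Qᵀb = (4.2339, -1.1638).
Back-substitute: x_2 = -1.1638/4.9963 = -0.2329.
x_1 = (4.2339 + 5.0037·(-0.2329))/5.1962 = 0.5905.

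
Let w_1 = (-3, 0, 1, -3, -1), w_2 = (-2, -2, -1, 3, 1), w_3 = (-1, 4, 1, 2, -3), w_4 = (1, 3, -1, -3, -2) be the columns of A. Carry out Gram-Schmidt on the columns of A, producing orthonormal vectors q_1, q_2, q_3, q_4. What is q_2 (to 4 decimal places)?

w_1 = (-3, 0, 1, -3, -1); ‖w_1‖ = 4.4721, so q_1 = (-0.6708, 0.0000, 0.2236, -0.6708, -0.2236).
q_1·w_2 = (-0.6708)·(-2) + 0.0000·(-2) + 0.2236·(-1) + (-0.6708)·3 + (-0.2236)·1 = -1.1180.
u_2 = w_2 + 1.1180·q_1 = (-2.7500, -2.0000, -0.7500, 2.2500, 0.7500).
‖u_2‖ = 4.2131, so q_2 = (-0.6527, -0.4747, -0.1780, 0.5341, 0.1780).

q_2 = (-0.6527, -0.4747, -0.1780, 0.5341, 0.1780)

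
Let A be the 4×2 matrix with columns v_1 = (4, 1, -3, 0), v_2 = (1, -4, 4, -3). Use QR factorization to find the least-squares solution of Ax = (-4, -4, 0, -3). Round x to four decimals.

v_1 = (4, 1, -3, 0); ‖v_1‖ = 5.0990, so e_1 = (0.7845, 0.1961, -0.5883, 0.0000).
e_1·v_2 = 0.7845·1 + 0.1961·(-4) + (-0.5883)·4 + 0.0000·(-3) = -2.3534.
u_2 = v_2 + 2.3534·e_1 = (2.8462, -3.5385, 2.6154, -3.0000).
‖u_2‖ = 6.0383, so e_2 = (0.4713, -0.5860, 0.4331, -0.4968).
Qᵀb = (-3.9223, 1.9491).
Back-substitute: x_2 = 1.9491/6.0383 = 0.3228.
x_1 = (-3.9223 + 2.3534·0.3228)/5.0990 = -0.6203.

x = (-0.6203, 0.3228)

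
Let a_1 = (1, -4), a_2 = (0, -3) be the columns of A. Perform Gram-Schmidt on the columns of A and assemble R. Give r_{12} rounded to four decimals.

e_1 = a_1/‖a_1‖ = (1, -4)/4.1231 = (0.2425, -0.9701).
r_{12} = e_1·a_2 = 2.9104.

r_{12} = 2.9104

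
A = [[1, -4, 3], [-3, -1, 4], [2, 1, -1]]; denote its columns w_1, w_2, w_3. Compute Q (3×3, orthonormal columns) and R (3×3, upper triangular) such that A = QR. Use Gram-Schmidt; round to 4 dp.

e_1 = w_1/‖w_1‖ = (1, -3, 2)/3.7417 = (0.2673, -0.8018, 0.5345).
r_{12} = e_1·w_2 = 0.2673.
u_2 = w_2 − 0.2673·e_1 = (-4.0714, -0.7857, 0.8571).
‖u_2‖ = 4.2342, so e_2 = (-0.9616, -0.1856, 0.2024).
r_{13} = e_1·w_3 = -2.9399; r_{23} = e_2·w_3 = -3.8293.
u_3 = w_3 + 2.9399·e_1 + 3.8293·e_2 = (0.1036, 0.9323, 1.3466).
‖u_3‖ = 1.6411, so e_3 = (0.0631, 0.5681, 0.8206).

Q = [[0.2673, -0.9616, 0.0631], [-0.8018, -0.1856, 0.5681], [0.5345, 0.2024, 0.8206]], R = [[3.7417, 0.2673, -2.9399], [0.0000, 4.2342, -3.8293], [0.0000, 0.0000, 1.6411]]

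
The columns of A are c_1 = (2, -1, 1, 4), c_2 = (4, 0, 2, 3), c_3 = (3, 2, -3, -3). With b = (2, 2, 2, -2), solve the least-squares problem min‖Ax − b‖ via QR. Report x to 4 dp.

c_1 = (2, -1, 1, 4); ‖c_1‖ = 4.6904, so e_1 = (0.4264, -0.2132, 0.2132, 0.8528).
e_1·c_2 = 0.4264·4 + (-0.2132)·0 + 0.2132·2 + 0.8528·3 = 4.6904.
u_2 = c_2 − 4.6904·e_1 = (2.0000, 1.0000, 1.0000, -1.0000).
‖u_2‖ = 2.6458, so e_2 = (0.7559, 0.3780, 0.3780, -0.3780).
e_1·c_3 = 0.4264·3 + (-0.2132)·2 + 0.2132·(-3) + 0.8528·(-3) = -2.3452; e_2·c_3 = 0.7559·3 + 0.3780·2 + 0.3780·(-3) + (-0.3780)·(-3) = 3.0237.
u_3 = c_3 + 2.3452·e_1 − 3.0237·e_2 = (1.7143, 0.3571, -3.6429, 0.1429).
‖u_3‖ = 4.0444, so e_3 = (0.4239, 0.0883, -0.9007, 0.0353).
Qᵀb = (-0.8528, 3.7796, -0.8477).
Back-substitute: x_3 = -0.8477/4.0444 = -0.2096.
x_2 = (3.7796 − 3.0237·(-0.2096))/2.6458 = 1.6681.
x_1 = (-0.8528 − 4.6904·1.6681 + 2.3452·(-0.2096))/4.6904 = -1.9547.

x = (-1.9547, 1.6681, -0.2096)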